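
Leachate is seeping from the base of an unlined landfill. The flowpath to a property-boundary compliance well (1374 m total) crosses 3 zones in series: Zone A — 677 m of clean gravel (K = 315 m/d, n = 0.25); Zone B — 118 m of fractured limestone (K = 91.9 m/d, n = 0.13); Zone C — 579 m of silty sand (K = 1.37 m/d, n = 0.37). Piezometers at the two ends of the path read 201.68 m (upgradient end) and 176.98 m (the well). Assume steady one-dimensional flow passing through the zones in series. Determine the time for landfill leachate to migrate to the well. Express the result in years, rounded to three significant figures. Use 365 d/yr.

18.8 years

Total head drop ΔH = 201.68 − 176.98 = 24.70 m
Steady 1-D flow in series ⇒ the Darcy flux q is identical in every zone and the zone head losses add (resistances L/K in series).
Σ(L/K) = 677/315 + 118/91.9 + 579/1.37 = 2.149 + 1.284 + 422.6 = 426.1 d
q = ΔH / Σ(L/K) = 24.70 / 426.1 = 0.05797 m/d (same in every zone)
Zone A: v = q/n = 0.05797/0.25 = 0.2319 m/d → t_A = 677/0.2319 = 2919 d
Zone B: v = q/n = 0.05797/0.13 = 0.4459 m/d → t_B = 118/0.4459 = 264.6 d
Zone C: v = q/n = 0.05797/0.37 = 0.1567 m/d → t_C = 579/0.1567 = 3695 d
Total t = 2919 + 264.6 + 3695 = 6879 d
   = 6879 / 365 = 18.8 yr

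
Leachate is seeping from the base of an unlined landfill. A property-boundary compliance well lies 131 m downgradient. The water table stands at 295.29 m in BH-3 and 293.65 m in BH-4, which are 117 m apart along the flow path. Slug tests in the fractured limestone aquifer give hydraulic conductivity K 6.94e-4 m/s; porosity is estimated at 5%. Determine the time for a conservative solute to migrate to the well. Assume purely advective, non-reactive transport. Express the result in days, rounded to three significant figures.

Hydraulic gradient i = (295.29 − 293.65) / 117 = 1.64 / 117 = 0.01402
K = 6.94e-4 m/s × 86400 s/d = 59.96 m/d
Specific discharge q = 59.96 × 0.01402 = 0.8405 m/d
Seepage velocity v = q / n = 0.8405 / 0.05 = 16.81 m/d
t = L / v = 131 / 16.81 = 7.793 d

7.79 days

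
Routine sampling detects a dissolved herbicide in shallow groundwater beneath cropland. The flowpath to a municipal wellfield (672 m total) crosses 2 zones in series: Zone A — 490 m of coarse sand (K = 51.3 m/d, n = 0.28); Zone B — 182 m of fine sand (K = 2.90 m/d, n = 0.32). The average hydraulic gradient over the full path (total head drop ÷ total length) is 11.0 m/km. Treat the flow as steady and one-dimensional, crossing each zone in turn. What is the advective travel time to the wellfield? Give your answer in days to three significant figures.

1910 days

For zones in series the flux q is common to all zones; the equivalent conductivity is the harmonic (thickness-weighted) mean, K_eq = L_total / Σ(L_j/K_j).
Σ(L/K) = 490/51.3 + 182/2.90 = 9.552 + 62.76 = 72.31 d
K_eq = L_total / Σ(L/K) = 672 / 72.31 = 9.293 m/d
q = K_eq · i = 9.293 × 0.011 = 0.1022 m/d (same in every zone)
Zone A: v = q/n = 0.1022/0.28 = 0.3651 m/d → t_A = 490/0.3651 = 1342 d
Zone B: v = q/n = 0.1022/0.32 = 0.3195 m/d → t_B = 182/0.3195 = 569.7 d
Total t = 1342 + 569.7 = 1912 d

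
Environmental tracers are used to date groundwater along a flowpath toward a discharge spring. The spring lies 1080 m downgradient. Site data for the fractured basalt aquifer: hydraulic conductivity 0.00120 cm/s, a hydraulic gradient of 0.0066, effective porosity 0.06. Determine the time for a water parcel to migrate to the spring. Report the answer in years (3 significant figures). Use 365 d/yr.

25.9 years

K = 0.00120 cm/s × 864 = 1.037 m/d
Darcy flux q = K·i = 1.037 × 0.0066 = 0.006843 m/d
v = Ki/n = 1.037·0.0066/0.06 = 0.1140 m/d
t = L / v = 1080 / 0.1140 = 9470 d
   = 9470 / 365 = 25.9 yr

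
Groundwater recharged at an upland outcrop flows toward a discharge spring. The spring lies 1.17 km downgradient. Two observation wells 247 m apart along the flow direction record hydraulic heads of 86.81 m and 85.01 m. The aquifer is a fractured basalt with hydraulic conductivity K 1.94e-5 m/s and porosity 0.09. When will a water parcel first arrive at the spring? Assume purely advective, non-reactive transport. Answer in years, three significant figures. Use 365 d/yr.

Hydraulic gradient i = (86.81 − 85.01) / 247 = 1.80 / 247 = 0.007287
K = 1.94e-5 m/s × 86400 s/d = 1.676 m/d
Darcy flux q = K·i = 1.676 × 0.007287 = 0.01221 m/d
Average linear velocity = 0.01221 / 0.09 = 0.1357 m/d
L = 1.17 km = 1170 m
t = L / v = 1170 / 0.1357 = 8621 d
   = 8621 / 365 = 23.6 yr

23.6 years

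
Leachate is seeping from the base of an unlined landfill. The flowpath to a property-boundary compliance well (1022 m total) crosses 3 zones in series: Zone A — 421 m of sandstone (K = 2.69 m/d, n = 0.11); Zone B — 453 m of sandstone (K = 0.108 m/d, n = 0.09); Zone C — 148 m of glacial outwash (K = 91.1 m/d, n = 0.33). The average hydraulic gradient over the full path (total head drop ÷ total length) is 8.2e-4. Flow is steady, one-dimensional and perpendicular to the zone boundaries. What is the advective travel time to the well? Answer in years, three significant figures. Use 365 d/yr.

Steady 1-D flow in series ⇒ the Darcy flux q is identical in every zone and the zone head losses add (resistances L/K in series).
Σ(L/K) = 421/2.69 + 453/0.108 + 148/91.1 = 156.5 + 4194 + 1.625 = 4353 d
K_eq = L_total / Σ(L/K) = 1022 / 4353 = 0.2348 m/d
q = K_eq · i = 0.2348 × 8.2e-4 = 1.925e-4 m/d (same in every zone)
Zone A: v = q/n = 1.925e-4/0.11 = 0.001750 m/d → t_A = 421/0.001750 = 240500 d
Zone B: v = q/n = 1.925e-4/0.09 = 0.002139 m/d → t_B = 453/0.002139 = 211700 d
Zone C: v = q/n = 1.925e-4/0.33 = 5.835e-4 m/d → t_C = 148/5.835e-4 = 253700 d
Total t = 240500 + 211700 + 253700 = 705900 d
   = 705900 / 365 = 1930 yr

1930 years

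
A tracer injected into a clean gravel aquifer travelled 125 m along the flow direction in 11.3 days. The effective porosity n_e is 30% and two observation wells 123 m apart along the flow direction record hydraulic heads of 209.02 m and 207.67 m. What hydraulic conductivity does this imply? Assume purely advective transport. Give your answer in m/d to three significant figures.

302 m/d

Hydraulic gradient i = (209.02 − 207.67) / 123 = 1.35 / 123 = 0.01098
v = L / t = 125 / 11.3 = 11.06 m/d
K = v · n / i = 11.06 × 0.30 / 0.01098 = 302 m/d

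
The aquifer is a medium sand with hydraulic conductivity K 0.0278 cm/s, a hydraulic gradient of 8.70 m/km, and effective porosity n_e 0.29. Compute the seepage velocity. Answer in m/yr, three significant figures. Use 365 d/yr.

263 m/yr

K = 0.0278 cm/s × 864 = 24.02 m/d
Specific discharge q = 24.02 × 0.0087 = 0.2090 m/d
v_s = q/n_e = 0.2090/0.29 = 0.7206 m/d
   = 0.7206 × 365 = 263 m/yr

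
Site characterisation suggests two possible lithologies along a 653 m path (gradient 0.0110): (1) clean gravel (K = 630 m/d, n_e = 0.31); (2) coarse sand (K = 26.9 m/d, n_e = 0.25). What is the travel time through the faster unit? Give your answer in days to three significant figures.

Unit 1 (clean gravel): v = 630×0.011/0.31 = 22.35 m/d, t = 653/22.35 = 29.21 d
Unit 2 (coarse sand): v = 26.9×0.011/0.25 = 1.184 m/d, t = 653/1.184 = 551.7 d
Faster unit: t = 29.2 d

29.2 days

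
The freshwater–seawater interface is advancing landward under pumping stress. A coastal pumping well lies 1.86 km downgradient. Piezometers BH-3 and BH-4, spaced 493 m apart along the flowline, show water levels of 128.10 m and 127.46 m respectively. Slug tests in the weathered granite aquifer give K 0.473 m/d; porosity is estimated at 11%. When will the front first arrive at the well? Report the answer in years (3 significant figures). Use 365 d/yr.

Hydraulic gradient i = (128.10 − 127.46) / 493 = 0.64 / 493 = 0.001298
Darcy flux q = K·i = 0.473 × 0.001298 = 6.140e-4 m/d
v_s = q/n_e = 6.140e-4/0.11 = 0.005582 m/d
L = 1.86 km = 1860 m
t = L / v = 1860 / 0.005582 = 333200 d
   = 333200 / 365 = 913 yr

913 years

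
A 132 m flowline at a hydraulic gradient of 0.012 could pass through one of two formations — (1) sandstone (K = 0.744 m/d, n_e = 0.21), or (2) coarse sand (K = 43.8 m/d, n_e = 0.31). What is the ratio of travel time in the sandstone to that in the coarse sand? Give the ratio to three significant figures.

Unit 1 (sandstone): v = 0.744×0.012/0.21 = 0.04251 m/d, t = 132/0.04251 = 3105 d
Unit 2 (coarse sand): v = 43.8×0.012/0.31 = 1.695 m/d, t = 132/1.695 = 77.85 d
t(sandstone) / t(coarse sand) = 3105/77.85 = 39.9

39.9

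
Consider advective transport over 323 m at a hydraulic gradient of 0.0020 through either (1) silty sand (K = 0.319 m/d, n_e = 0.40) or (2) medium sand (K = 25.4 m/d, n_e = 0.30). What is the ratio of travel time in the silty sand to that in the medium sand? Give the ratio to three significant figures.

106

Unit 1 (silty sand): v = 0.319×0.0020/0.40 = 0.001595 m/d, t = 323/0.001595 = 202500 d
Unit 2 (medium sand): v = 25.4×0.0020/0.30 = 0.1693 m/d, t = 323/0.1693 = 1907 d
t(silty sand) / t(medium sand) = 202500/1907 = 106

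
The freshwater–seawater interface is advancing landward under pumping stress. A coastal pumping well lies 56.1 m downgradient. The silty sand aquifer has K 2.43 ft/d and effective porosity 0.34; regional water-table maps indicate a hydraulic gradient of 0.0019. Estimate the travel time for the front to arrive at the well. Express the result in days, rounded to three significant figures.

K = 2.43 ft/d × 0.3048 = 0.7407 m/d
q = Ki = 0.7407 × 0.0019 = 0.001407 m/d
Seepage velocity v = q / n = 0.001407 / 0.34 = 0.004139 m/d
t = L / v = 56.1 / 0.004139 = 13550 d

13600 days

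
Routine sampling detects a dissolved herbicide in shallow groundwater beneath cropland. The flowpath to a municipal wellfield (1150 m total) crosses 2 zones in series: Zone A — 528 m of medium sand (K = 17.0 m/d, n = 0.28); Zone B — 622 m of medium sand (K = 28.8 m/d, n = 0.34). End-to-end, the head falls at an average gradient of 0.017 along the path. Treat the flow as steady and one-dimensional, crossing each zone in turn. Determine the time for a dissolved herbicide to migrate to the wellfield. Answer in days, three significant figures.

Continuity: the same q passes through each zone, so ΔH = q·Σ(L_j/K_j) — the zones act as resistances in series.
Σ(L/K) = 528/17.0 + 622/28.8 = 31.06 + 21.60 = 52.66 d
K_eq = L_total / Σ(L/K) = 1150 / 52.66 = 21.84 m/d
q = K_eq · i = 21.84 × 0.017 = 0.3713 m/d (same in every zone)
Zone A: v = q/n = 0.3713/0.28 = 1.326 m/d → t_A = 528/1.326 = 398.2 d
Zone B: v = q/n = 0.3713/0.34 = 1.092 m/d → t_B = 622/1.092 = 569.6 d
Total t = 398.2 + 569.6 = 967.8 d

968 days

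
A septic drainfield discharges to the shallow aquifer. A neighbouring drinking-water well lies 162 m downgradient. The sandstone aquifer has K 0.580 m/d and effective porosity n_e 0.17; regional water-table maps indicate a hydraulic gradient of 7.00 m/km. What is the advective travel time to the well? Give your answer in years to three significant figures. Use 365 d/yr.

Specific discharge q = 0.580 × 0.0070 = 0.004060 m/d
Seepage velocity v = q / n = 0.004060 / 0.17 = 0.02388 m/d
t = L / v = 162 / 0.02388 = 6783 d
   = 6783 / 365 = 18.6 yr

18.6 years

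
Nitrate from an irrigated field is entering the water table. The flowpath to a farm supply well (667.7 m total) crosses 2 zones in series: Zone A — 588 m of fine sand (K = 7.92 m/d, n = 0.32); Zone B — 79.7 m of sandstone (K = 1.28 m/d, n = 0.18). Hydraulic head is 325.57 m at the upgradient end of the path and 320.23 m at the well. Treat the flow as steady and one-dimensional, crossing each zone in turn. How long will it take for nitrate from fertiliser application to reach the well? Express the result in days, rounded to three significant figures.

5180 days

Total head drop ΔH = 325.57 − 320.23 = 5.34 m
Continuity: the same q passes through each zone, so ΔH = q·Σ(L_j/K_j) — the zones act as resistances in series.
Σ(L/K) = 588/7.92 + 79.7/1.28 = 74.24 + 62.27 = 136.5 d
q = ΔH / Σ(L/K) = 5.34 / 136.5 = 0.03912 m/d (same in every zone)
Zone A: v = q/n = 0.03912/0.32 = 0.1222 m/d → t_A = 588/0.1222 = 4810 d
Zone B: v = q/n = 0.03912/0.18 = 0.2173 m/d → t_B = 79.7/0.2173 = 366.7 d
Total t = 4810 + 366.7 = 5177 d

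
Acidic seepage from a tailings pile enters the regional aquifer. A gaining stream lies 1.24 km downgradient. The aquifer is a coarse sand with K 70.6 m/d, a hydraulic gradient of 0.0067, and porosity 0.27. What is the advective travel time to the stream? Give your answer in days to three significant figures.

q = Ki = 70.6 × 0.0067 = 0.4730 m/d
Seepage velocity v = q / n = 0.4730 / 0.27 = 1.752 m/d
L = 1.24 km = 1240 m
t = L / v = 1240 / 1.752 = 707.8 d

708 days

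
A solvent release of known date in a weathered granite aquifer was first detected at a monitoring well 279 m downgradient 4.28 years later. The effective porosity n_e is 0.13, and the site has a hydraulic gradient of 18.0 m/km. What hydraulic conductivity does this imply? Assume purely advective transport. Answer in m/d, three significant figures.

t = 4.28 years = 1562 d
v = L / t = 279 / 1562 = 0.1786 m/d
K = v · n / i = 0.1786 × 0.13 / 0.018 = 1.29 m/d

1.29 m/d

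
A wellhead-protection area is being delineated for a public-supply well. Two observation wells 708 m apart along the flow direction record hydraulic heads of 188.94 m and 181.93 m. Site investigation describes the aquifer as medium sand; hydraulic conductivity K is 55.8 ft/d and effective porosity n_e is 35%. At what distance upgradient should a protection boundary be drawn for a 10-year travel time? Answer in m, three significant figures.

Hydraulic gradient i = (188.94 − 181.93) / 708 = 7.01 / 708 = 0.009901
K = 55.8 ft/d × 0.3048 = 17.01 m/d
Darcy flux q = K·i = 17.01 × 0.009901 = 0.1684 m/d
Average linear velocity = 0.1684 / 0.35 = 0.4811 m/d
T = 10 yr × 365 = 3650 d
L = v × T = 0.4811 × 3650 = 1756 m

1760 m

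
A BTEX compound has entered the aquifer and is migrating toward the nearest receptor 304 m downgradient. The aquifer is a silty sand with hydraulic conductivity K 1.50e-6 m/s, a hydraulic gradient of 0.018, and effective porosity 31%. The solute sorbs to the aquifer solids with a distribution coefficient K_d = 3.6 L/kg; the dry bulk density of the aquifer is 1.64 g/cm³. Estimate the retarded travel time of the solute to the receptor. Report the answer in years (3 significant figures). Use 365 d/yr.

K = 1.50e-6 m/s × 86400 s/d = 0.1296 m/d
q = Ki = 0.1296 × 0.018 = 0.002333 m/d
Average linear velocity = 0.002333 / 0.31 = 0.007525 m/d
Retardation R = 1 + ρ_b·K_d/n = 1 + 1.64×3.6/0.31 = 20.05
Contaminant velocity v_c = v/R = 0.007525/20.05 = 3.754e-4 m/d
t = L/v_c = 304/3.754e-4 = 809800 d
   = 809800/365 = 2220 yr

2220 years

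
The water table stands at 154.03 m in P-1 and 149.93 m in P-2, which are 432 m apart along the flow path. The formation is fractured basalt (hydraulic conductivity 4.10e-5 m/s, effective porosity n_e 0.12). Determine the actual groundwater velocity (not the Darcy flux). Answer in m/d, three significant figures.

0.280 m/d

Hydraulic gradient i = (154.03 − 149.93) / 432 = 4.10 / 432 = 0.009491
K = 4.10e-5 m/s × 86400 s/d = 3.542 m/d
Specific discharge q = 3.542 × 0.009491 = 0.03362 m/d
v_s = q/n_e = 0.03362/0.12 = 0.2802 m/d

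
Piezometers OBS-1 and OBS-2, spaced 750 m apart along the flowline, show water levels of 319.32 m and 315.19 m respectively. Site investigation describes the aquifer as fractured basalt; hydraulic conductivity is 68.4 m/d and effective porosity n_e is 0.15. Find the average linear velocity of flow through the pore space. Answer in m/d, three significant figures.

Hydraulic gradient i = (319.32 − 315.19) / 750 = 4.13 / 750 = 0.005507
Darcy flux q = K·i = 68.4 × 0.005507 = 0.3767 m/d
Seepage velocity v = q / n = 0.3767 / 0.15 = 2.511 m/d

2.51 m/d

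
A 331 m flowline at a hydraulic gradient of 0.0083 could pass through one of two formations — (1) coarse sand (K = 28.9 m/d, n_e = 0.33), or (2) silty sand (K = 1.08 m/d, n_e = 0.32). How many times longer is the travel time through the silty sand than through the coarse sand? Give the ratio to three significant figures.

25.9

Unit 1 (coarse sand): v = 28.9×0.0083/0.33 = 0.7269 m/d, t = 331/0.7269 = 455.4 d
Unit 2 (silty sand): v = 1.08×0.0083/0.32 = 0.02801 m/d, t = 331/0.02801 = 11820 d
t(silty sand) / t(coarse sand) = 11820/455.4 = 25.9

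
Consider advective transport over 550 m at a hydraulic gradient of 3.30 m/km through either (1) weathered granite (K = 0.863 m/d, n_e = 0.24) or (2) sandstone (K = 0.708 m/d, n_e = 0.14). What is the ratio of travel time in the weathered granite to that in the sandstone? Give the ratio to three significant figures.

1.41

Unit 1 (weathered granite): v = 0.863×0.0033/0.24 = 0.01187 m/d, t = 550/0.01187 = 46350 d
Unit 2 (sandstone): v = 0.708×0.0033/0.14 = 0.01669 m/d, t = 550/0.01669 = 32960 d
t(weathered granite) / t(sandstone) = 46350/32960 = 1.41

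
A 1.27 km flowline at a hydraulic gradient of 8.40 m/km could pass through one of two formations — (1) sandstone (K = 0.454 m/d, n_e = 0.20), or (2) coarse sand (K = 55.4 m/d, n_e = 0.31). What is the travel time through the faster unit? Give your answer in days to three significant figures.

846 days

Unit 1 (sandstone): v = 0.454×0.0084/0.20 = 0.01907 m/d, t = 1270/0.01907 = 66600 d
Unit 2 (coarse sand): v = 55.4×0.0084/0.31 = 1.501 m/d, t = 1270/1.501 = 846.0 d
Faster unit: t = 846 d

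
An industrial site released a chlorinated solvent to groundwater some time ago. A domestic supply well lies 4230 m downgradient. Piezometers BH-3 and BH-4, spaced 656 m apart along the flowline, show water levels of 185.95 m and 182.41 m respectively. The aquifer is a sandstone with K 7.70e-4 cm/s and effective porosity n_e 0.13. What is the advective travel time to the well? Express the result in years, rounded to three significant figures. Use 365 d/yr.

420 years

Hydraulic gradient i = (185.95 − 182.41) / 656 = 3.54 / 656 = 0.005396
K = 7.70e-4 cm/s × 864 = 0.6653 m/d
Darcy flux q = K·i = 0.6653 × 0.005396 = 0.003590 m/d
Average linear velocity = 0.003590 / 0.13 = 0.02762 m/d
t = L / v = 4230 / 0.02762 = 153200 d
   = 153200 / 365 = 420 yr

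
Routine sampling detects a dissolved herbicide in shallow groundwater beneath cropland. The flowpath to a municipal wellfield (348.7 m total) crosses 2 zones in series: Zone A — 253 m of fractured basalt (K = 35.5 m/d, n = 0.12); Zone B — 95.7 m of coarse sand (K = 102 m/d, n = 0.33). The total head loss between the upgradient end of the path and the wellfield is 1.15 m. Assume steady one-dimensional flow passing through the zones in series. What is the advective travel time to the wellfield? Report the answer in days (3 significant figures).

434 days

Continuity: the same q passes through each zone, so ΔH = q·Σ(L_j/K_j) — the zones act as resistances in series.
Σ(L/K) = 253/35.5 + 95.7/102 = 7.127 + 0.9382 = 8.065 d
q = ΔH / Σ(L/K) = 1.15 / 8.065 = 0.1426 m/d (same in every zone)
Zone A: v = q/n = 0.1426/0.12 = 1.188 m/d → t_A = 253/1.188 = 212.9 d
Zone B: v = q/n = 0.1426/0.33 = 0.4321 m/d → t_B = 95.7/0.4321 = 221.5 d
Total t = 212.9 + 221.5 = 434.4 d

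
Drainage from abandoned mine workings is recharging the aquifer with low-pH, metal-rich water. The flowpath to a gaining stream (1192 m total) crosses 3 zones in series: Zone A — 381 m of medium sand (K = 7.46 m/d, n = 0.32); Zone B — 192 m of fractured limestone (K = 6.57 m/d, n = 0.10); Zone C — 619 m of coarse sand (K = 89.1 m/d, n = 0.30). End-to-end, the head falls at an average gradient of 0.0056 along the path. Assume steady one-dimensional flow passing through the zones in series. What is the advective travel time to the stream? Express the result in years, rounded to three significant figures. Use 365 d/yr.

11.7 years

Steady 1-D flow in series ⇒ the Darcy flux q is identical in every zone and the zone head losses add (resistances L/K in series).
Σ(L/K) = 381/7.46 + 192/6.57 + 619/89.1 = 51.07 + 29.22 + 6.947 = 87.24 d
K_eq = L_total / Σ(L/K) = 1192 / 87.24 = 13.66 m/d
q = K_eq · i = 13.66 × 0.0056 = 0.07651 m/d (same in every zone)
Zone A: v = q/n = 0.07651/0.32 = 0.2391 m/d → t_A = 381/0.2391 = 1593 d
Zone B: v = q/n = 0.07651/0.10 = 0.7651 m/d → t_B = 192/0.7651 = 250.9 d
Zone C: v = q/n = 0.07651/0.30 = 0.2550 m/d → t_C = 619/0.2550 = 2427 d
Total t = 1593 + 250.9 + 2427 = 4271 d
   = 4271 / 365 = 11.7 yr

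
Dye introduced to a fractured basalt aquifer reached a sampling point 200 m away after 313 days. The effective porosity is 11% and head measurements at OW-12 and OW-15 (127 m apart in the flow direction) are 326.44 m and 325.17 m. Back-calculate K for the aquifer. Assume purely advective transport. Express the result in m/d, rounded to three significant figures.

7.03 m/d

Hydraulic gradient i = (326.44 − 325.17) / 127 = 1.27 / 127 = 0.01000
v = L / t = 200 / 313 = 0.6390 m/d
K = v · n / i = 0.6390 × 0.11 / 0.01000 = 7.03 m/d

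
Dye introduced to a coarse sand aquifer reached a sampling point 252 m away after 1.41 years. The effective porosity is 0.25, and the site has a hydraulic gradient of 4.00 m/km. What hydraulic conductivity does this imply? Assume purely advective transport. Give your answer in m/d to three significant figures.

30.6 m/d

t = 1.41 years = 514.7 d
v = L / t = 252 / 514.7 = 0.4897 m/d
K = v · n / i = 0.4897 × 0.25 / 0.0040 = 30.6 m/d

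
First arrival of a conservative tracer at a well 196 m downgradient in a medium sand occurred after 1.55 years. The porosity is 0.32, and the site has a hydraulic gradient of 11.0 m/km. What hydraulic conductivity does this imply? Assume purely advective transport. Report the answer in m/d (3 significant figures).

10.1 m/d

t = 1.55 years = 565.8 d
v = L / t = 196 / 565.8 = 0.3464 m/d
K = v · n / i = 0.3464 × 0.32 / 0.011 = 10.1 m/d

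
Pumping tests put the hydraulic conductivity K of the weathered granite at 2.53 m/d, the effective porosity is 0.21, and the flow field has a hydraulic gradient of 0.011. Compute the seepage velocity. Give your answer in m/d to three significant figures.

0.133 m/d

Specific discharge q = 2.53 × 0.011 = 0.02783 m/d
v_s = q/n_e = 0.02783/0.21 = 0.1325 m/d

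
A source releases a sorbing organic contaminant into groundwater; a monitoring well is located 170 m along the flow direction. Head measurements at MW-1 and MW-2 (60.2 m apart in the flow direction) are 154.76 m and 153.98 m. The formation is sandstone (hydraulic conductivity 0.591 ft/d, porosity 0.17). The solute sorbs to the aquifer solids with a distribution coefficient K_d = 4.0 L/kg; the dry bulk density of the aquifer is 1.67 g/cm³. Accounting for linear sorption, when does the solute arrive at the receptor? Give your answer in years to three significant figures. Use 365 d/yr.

Hydraulic gradient i = (154.76 − 153.98) / 60.2 = 0.78 / 60.2 = 0.01296
K = 0.591 ft/d × 0.3048 = 0.1801 m/d
Specific discharge q = 0.1801 × 0.01296 = 0.002334 m/d
Seepage velocity v = q / n = 0.002334 / 0.17 = 0.01373 m/d
Retardation R = 1 + ρ_b·K_d/n = 1 + 1.67×4.0/0.17 = 40.29
Contaminant velocity v_c = v/R = 0.01373/40.29 = 3.407e-4 m/d
t = L/v_c = 170/3.407e-4 = 498900 d
   = 498900/365 = 1370 yr

1370 years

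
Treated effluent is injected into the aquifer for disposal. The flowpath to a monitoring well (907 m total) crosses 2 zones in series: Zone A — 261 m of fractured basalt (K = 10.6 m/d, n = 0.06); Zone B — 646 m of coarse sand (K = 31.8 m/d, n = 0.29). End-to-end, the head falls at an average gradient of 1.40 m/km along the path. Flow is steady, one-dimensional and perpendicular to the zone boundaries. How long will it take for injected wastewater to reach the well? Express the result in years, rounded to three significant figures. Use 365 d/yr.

19.7 years

Steady 1-D flow in series ⇒ the Darcy flux q is identical in every zone and the zone head losses add (resistances L/K in series).
Σ(L/K) = 261/10.6 + 646/31.8 = 24.62 + 20.31 = 44.94 d
K_eq = L_total / Σ(L/K) = 907 / 44.94 = 20.18 m/d
q = K_eq · i = 20.18 × 0.0014 = 0.02826 m/d (same in every zone)
Zone A: v = q/n = 0.02826/0.06 = 0.4710 m/d → t_A = 261/0.4710 = 554.2 d
Zone B: v = q/n = 0.02826/0.29 = 0.09744 m/d → t_B = 646/0.09744 = 6630 d
Total t = 554.2 + 6630 = 7184 d
   = 7184 / 365 = 19.7 yr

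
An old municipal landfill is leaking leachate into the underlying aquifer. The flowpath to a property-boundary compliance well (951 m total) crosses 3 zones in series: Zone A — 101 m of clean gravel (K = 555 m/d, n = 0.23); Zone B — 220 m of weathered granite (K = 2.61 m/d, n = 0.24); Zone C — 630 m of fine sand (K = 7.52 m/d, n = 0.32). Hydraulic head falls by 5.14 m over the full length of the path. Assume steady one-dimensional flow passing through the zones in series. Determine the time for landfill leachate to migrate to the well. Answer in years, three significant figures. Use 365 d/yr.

24.9 years

Steady 1-D flow in series ⇒ the Darcy flux q is identical in every zone and the zone head losses add (resistances L/K in series).
Σ(L/K) = 101/555 + 220/2.61 + 630/7.52 = 0.1820 + 84.29 + 83.78 = 168.2 d
q = ΔH / Σ(L/K) = 5.14 / 168.2 = 0.03055 m/d (same in every zone)
Zone A: v = q/n = 0.03055/0.23 = 0.1328 m/d → t_A = 101/0.1328 = 760.4 d
Zone B: v = q/n = 0.03055/0.24 = 0.1273 m/d → t_B = 220/0.1273 = 1728 d
Zone C: v = q/n = 0.03055/0.32 = 0.09547 m/d → t_C = 630/0.09547 = 6599 d
Total t = 760.4 + 1728 + 6599 = 9088 d
   = 9088 / 365 = 24.9 yr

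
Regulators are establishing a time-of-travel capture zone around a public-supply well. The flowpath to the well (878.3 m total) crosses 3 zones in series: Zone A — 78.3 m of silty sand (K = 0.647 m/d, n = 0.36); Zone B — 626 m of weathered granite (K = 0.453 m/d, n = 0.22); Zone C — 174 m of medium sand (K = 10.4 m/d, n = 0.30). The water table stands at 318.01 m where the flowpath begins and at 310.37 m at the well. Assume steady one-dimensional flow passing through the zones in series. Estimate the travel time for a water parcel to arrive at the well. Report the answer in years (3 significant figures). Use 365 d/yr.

Total head drop ΔH = 318.01 − 310.37 = 7.64 m
Steady 1-D flow in series ⇒ the Darcy flux q is identical in every zone and the zone head losses add (resistances L/K in series).
Σ(L/K) = 78.3/0.647 + 626/0.453 + 174/10.4 = 121.0 + 1382 + 16.73 = 1520 d
q = ΔH / Σ(L/K) = 7.64 / 1520 = 0.005027 m/d (same in every zone)
Zone A: v = q/n = 0.005027/0.36 = 0.01397 m/d → t_A = 78.3/0.01397 = 5607 d
Zone B: v = q/n = 0.005027/0.22 = 0.02285 m/d → t_B = 626/0.02285 = 27390 d
Zone C: v = q/n = 0.005027/0.30 = 0.01676 m/d → t_C = 174/0.01676 = 10380 d
Total t = 5607 + 27390 + 10380 = 43380 d
   = 43380 / 365 = 119 yr

119 years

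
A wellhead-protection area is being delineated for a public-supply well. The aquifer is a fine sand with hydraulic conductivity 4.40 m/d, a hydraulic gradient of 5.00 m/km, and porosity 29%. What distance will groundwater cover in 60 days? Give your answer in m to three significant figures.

Darcy flux q = K·i = 4.40 × 0.0050 = 0.02200 m/d
v = Ki/n = 4.40·0.0050/0.29 = 0.07586 m/d
L = v × T = 0.07586 × 60 = 4.552 m

4.55 m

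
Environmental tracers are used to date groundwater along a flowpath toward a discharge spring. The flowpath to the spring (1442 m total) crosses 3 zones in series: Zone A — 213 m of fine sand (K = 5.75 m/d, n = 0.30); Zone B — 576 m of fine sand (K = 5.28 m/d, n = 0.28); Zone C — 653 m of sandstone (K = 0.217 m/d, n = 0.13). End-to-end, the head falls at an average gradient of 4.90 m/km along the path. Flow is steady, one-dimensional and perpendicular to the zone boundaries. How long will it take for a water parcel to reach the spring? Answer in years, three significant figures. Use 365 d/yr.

Steady 1-D flow in series ⇒ the Darcy flux q is identical in every zone and the zone head losses add (resistances L/K in series).
Σ(L/K) = 213/5.75 + 576/5.28 + 653/0.217 = 37.04 + 109.1 + 3009 = 3155 d
K_eq = L_total / Σ(L/K) = 1442 / 3155 = 0.4570 m/d
q = K_eq · i = 0.4570 × 0.0049 = 0.002239 m/d (same in every zone)
Zone A: v = q/n = 0.002239/0.30 = 0.007464 m/d → t_A = 213/0.007464 = 28540 d
Zone B: v = q/n = 0.002239/0.28 = 0.007998 m/d → t_B = 576/0.007998 = 72020 d
Zone C: v = q/n = 0.002239/0.13 = 0.01723 m/d → t_C = 653/0.01723 = 37910 d
Total t = 28540 + 72020 + 37910 = 138500 d
   = 138500 / 365 = 379 yr

379 years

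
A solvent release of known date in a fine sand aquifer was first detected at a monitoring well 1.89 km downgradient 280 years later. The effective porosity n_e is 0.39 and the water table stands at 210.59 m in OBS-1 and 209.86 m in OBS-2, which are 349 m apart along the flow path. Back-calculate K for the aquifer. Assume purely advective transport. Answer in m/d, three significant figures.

Hydraulic gradient i = (210.59 − 209.86) / 349 = 0.73 / 349 = 0.002092
t = 280 years = 102200 d
L = 1.89 km = 1890 m
v = L / t = 1890 / 102200 = 0.01849 m/d
K = v · n / i = 0.01849 × 0.39 / 0.002092 = 3.45 m/d

3.45 m/d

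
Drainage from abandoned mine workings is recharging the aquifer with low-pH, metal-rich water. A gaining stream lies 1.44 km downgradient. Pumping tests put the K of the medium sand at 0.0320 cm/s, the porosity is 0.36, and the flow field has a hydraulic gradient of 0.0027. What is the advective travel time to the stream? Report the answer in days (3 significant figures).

K = 0.0320 cm/s × 864 = 27.65 m/d
Darcy flux q = K·i = 27.65 × 0.0027 = 0.07465 m/d
v_s = q/n_e = 0.07465/0.36 = 0.2074 m/d
L = 1.44 km = 1440 m
t = L / v = 1440 / 0.2074 = 6944 d

6940 days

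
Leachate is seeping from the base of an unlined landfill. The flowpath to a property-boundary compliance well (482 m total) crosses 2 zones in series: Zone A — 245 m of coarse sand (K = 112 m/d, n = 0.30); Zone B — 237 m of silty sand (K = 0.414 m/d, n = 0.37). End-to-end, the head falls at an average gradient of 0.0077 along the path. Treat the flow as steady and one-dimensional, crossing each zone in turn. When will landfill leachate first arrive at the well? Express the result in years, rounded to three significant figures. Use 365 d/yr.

Continuity: the same q passes through each zone, so ΔH = q·Σ(L_j/K_j) — the zones act as resistances in series.
Σ(L/K) = 245/112 + 237/0.414 = 2.188 + 572.5 = 574.7 d
K_eq = L_total / Σ(L/K) = 482 / 574.7 = 0.8388 m/d
q = K_eq · i = 0.8388 × 0.0077 = 0.006459 m/d (same in every zone)
Zone A: v = q/n = 0.006459/0.30 = 0.02153 m/d → t_A = 245/0.02153 = 11380 d
Zone B: v = q/n = 0.006459/0.37 = 0.01746 m/d → t_B = 237/0.01746 = 13580 d
Total t = 11380 + 13580 = 24960 d
   = 24960 / 365 = 68.4 yr

68.4 years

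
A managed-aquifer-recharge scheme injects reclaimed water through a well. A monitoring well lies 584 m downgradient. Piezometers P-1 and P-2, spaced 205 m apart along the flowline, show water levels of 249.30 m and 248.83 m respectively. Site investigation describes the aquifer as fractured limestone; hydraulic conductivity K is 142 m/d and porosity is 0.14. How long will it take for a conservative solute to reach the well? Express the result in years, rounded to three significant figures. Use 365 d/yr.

0.688 years

Hydraulic gradient i = (249.30 − 248.83) / 205 = 0.47 / 205 = 0.002293
Specific discharge q = 142 × 0.002293 = 0.3256 m/d
Average linear velocity = 0.3256 / 0.14 = 2.325 m/d
t = L / v = 584 / 2.325 = 251.1 d
   = 251.1 / 365 = 0.688 yr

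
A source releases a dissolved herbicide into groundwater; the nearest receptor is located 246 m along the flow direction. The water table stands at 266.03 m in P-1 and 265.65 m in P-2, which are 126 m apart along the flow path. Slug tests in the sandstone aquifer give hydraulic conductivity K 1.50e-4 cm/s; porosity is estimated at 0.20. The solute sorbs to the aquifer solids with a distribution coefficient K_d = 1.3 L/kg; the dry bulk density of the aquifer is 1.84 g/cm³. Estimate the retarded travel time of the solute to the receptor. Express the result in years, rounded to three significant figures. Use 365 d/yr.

4470 years

Hydraulic gradient i = (266.03 − 265.65) / 126 = 0.38 / 126 = 0.003016
K = 1.50e-4 cm/s × 864 = 0.1296 m/d
Specific discharge q = 0.1296 × 0.003016 = 3.909e-4 m/d
Average linear velocity = 3.909e-4 / 0.20 = 0.001954 m/d
Retardation R = 1 + ρ_b·K_d/n = 1 + 1.84×1.3/0.20 = 12.96
Contaminant velocity v_c = v/R = 0.001954/12.96 = 1.508e-4 m/d
t = L/v_c = 246/1.508e-4 = 1.631e6 d
   = 1.631e6/365 = 4470 yr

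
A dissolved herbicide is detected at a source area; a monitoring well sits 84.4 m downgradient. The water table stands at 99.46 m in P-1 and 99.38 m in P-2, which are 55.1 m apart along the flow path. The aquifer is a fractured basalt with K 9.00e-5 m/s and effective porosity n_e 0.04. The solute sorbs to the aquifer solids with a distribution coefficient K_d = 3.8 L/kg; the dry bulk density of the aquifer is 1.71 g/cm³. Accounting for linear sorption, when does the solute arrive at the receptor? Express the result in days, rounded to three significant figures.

Hydraulic gradient i = (99.46 − 99.38) / 55.1 = 0.08 / 55.1 = 0.001452
K = 9.00e-5 m/s × 86400 s/d = 7.776 m/d
Darcy flux q = K·i = 7.776 × 0.001452 = 0.01129 m/d
Average linear velocity = 0.01129 / 0.04 = 0.2823 m/d
Retardation R = 1 + ρ_b·K_d/n = 1 + 1.71×3.8/0.04 = 163.5
Contaminant velocity v_c = v/R = 0.2823/163.5 = 0.001727 m/d
t = L/v_c = 84.4/0.001727 = 48880 d

48900 days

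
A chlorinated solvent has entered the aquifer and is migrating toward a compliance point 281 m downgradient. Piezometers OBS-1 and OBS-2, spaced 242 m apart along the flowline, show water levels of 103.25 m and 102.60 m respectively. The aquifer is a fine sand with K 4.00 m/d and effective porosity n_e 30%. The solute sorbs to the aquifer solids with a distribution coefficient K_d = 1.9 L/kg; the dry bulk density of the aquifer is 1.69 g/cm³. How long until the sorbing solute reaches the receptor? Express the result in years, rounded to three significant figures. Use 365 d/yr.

252 years

Hydraulic gradient i = (103.25 − 102.60) / 242 = 0.65 / 242 = 0.002686
Darcy flux q = K·i = 4.00 × 0.002686 = 0.01074 m/d
v = Ki/n = 4.00·0.002686/0.30 = 0.03581 m/d
Retardation R = 1 + ρ_b·K_d/n = 1 + 1.69×1.9/0.30 = 11.70
Contaminant velocity v_c = v/R = 0.03581/11.70 = 0.003060 m/d
t = L/v_c = 281/0.003060 = 91830 d
   = 91830/365 = 252 yr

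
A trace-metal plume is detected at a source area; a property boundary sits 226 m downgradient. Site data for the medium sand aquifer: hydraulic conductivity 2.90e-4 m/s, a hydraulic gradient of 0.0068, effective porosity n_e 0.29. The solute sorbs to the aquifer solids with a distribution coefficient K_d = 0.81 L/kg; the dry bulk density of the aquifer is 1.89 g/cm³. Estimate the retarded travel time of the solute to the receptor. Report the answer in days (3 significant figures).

K = 2.90e-4 m/s × 86400 s/d = 25.06 m/d
q = Ki = 25.06 × 0.0068 = 0.1704 m/d
v_s = q/n_e = 0.1704/0.29 = 0.5875 m/d
Retardation R = 1 + ρ_b·K_d/n = 1 + 1.89×0.81/0.29 = 6.279
Contaminant velocity v_c = v/R = 0.5875/6.279 = 0.09357 m/d
t = L/v_c = 226/0.09357 = 2415 d

2420 days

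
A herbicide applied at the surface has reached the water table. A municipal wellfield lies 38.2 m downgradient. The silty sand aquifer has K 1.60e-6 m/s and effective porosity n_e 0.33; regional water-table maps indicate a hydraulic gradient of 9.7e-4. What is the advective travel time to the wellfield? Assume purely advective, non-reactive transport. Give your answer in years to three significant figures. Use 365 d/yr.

258 years

K = 1.60e-6 m/s × 86400 s/d = 0.1382 m/d
Darcy flux q = K·i = 0.1382 × 9.7e-4 = 1.341e-4 m/d
v_s = q/n_e = 1.341e-4/0.33 = 4.063e-4 m/d
t = L / v = 38.2 / 4.063e-4 = 94010 d
   = 94010 / 365 = 258 yr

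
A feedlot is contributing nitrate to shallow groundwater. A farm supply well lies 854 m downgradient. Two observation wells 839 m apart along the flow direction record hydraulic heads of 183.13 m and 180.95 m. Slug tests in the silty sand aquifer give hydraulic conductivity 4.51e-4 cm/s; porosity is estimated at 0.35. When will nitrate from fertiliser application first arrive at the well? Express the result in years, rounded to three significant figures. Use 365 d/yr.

809 years

Hydraulic gradient i = (183.13 − 180.95) / 839 = 2.18 / 839 = 0.002598
K = 4.51e-4 cm/s × 864 = 0.3897 m/d
Darcy flux q = K·i = 0.3897 × 0.002598 = 0.001012 m/d
v_s = q/n_e = 0.001012/0.35 = 0.002893 m/d
t = L / v = 854 / 0.002893 = 295200 d
   = 295200 / 365 = 809 yr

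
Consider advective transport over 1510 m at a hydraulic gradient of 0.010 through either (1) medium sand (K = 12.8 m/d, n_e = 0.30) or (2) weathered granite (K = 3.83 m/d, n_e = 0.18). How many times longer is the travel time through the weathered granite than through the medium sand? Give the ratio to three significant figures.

2.01

Unit 1 (medium sand): v = 12.8×0.010/0.30 = 0.4267 m/d, t = 1510/0.4267 = 3539 d
Unit 2 (weathered granite): v = 3.83×0.010/0.18 = 0.2128 m/d, t = 1510/0.2128 = 7097 d
t(weathered granite) / t(medium sand) = 7097/3539 = 2.01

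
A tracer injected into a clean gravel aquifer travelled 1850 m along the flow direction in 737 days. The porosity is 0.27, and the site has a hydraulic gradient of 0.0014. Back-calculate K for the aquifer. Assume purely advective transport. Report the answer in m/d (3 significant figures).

v = L / t = 1850 / 737 = 2.510 m/d
K = v · n / i = 2.510 × 0.27 / 0.0014 = 484 m/d

484 m/d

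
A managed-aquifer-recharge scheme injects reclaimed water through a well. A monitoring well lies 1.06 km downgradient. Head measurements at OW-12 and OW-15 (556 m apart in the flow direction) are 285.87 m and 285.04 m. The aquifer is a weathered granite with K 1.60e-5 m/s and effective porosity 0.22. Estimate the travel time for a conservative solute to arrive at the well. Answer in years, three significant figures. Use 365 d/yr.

310 years

Hydraulic gradient i = (285.87 − 285.04) / 556 = 0.83 / 556 = 0.001493
K = 1.60e-5 m/s × 86400 s/d = 1.382 m/d
q = Ki = 1.382 × 0.001493 = 0.002064 m/d
Average linear velocity = 0.002064 / 0.22 = 0.009380 m/d
L = 1.06 km = 1060 m
t = L / v = 1060 / 0.009380 = 113000 d
   = 113000 / 365 = 310 yr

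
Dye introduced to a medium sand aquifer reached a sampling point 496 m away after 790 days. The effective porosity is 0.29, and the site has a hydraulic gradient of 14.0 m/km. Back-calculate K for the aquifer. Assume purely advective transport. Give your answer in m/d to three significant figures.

v = L / t = 496 / 790 = 0.6278 m/d
K = v · n / i = 0.6278 × 0.29 / 0.014 = 13.0 m/d

13.0 m/d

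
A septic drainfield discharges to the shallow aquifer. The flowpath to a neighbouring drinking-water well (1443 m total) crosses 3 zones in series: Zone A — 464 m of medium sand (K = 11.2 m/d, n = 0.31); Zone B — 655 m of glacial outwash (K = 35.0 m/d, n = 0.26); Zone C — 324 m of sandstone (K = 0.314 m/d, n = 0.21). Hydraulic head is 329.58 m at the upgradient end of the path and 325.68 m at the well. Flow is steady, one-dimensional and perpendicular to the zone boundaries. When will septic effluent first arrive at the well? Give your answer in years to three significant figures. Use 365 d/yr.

293 years

Total head drop ΔH = 329.58 − 325.68 = 3.90 m
Steady 1-D flow in series ⇒ the Darcy flux q is identical in every zone and the zone head losses add (resistances L/K in series).
Σ(L/K) = 464/11.2 + 655/35.0 + 324/0.314 = 41.43 + 18.71 + 1032 = 1092 d
q = ΔH / Σ(L/K) = 3.90 / 1092 = 0.003571 m/d (same in every zone)
Zone A: v = q/n = 0.003571/0.31 = 0.01152 m/d → t_A = 464/0.01152 = 40270 d
Zone B: v = q/n = 0.003571/0.26 = 0.01374 m/d → t_B = 655/0.01374 = 47680 d
Zone C: v = q/n = 0.003571/0.21 = 0.01701 m/d → t_C = 324/0.01701 = 19050 d
Total t = 40270 + 47680 + 19050 = 107000 d
   = 107000 / 365 = 293 yr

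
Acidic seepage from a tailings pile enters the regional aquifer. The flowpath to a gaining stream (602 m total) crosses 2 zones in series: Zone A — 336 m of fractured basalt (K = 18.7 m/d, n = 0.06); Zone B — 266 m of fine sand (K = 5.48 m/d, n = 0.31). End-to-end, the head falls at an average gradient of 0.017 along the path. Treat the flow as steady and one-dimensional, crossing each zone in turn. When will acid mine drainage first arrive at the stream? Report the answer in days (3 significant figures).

667 days

Continuity: the same q passes through each zone, so ΔH = q·Σ(L_j/K_j) — the zones act as resistances in series.
Σ(L/K) = 336/18.7 + 266/5.48 = 17.97 + 48.54 = 66.51 d
K_eq = L_total / Σ(L/K) = 602 / 66.51 = 9.052 m/d
q = K_eq · i = 9.052 × 0.017 = 0.1539 m/d (same in every zone)
Zone A: v = q/n = 0.1539/0.06 = 2.565 m/d → t_A = 336/2.565 = 131.0 d
Zone B: v = q/n = 0.1539/0.31 = 0.4964 m/d → t_B = 266/0.4964 = 535.9 d
Total t = 131.0 + 535.9 = 666.9 d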